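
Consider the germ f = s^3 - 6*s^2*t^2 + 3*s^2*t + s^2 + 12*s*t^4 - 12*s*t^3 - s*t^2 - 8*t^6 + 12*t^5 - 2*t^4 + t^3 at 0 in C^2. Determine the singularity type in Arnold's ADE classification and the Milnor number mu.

The Hessian of f at 0 has rank 1. Corank 1: A-series; mu = 2 gives A_2.

Type A_2, Milnor number mu = 2.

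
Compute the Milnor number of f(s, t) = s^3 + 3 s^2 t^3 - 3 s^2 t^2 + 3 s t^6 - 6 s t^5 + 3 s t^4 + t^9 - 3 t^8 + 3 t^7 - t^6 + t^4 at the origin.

The Hessian of f at 0 is [[0, 0], [0, 0]] with rank 0, so corank 2. A Groebner basis of the Jacobian ideal J(f) in C{s,t} is {s^3, s^2*t, -s^2/2 + s*t^2, t^3}; counting standard monomials gives mu = 6. Corank 2; j^3 = s^3 is a perfect cube, so E-series; the 4-jet and mu = 6 give E_6.

6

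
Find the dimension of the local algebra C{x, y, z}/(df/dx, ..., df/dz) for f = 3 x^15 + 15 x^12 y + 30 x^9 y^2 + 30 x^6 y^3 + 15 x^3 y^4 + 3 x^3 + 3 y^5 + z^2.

The Hessian of f at 0 is [[0, 0, 0], [0, 0, 0], [0, 0, 2]] with rank 1, so corank 2. A Groebner basis of the Jacobian ideal J(f) in C{x,y,z} is {y^4, x^2, z}; counting standard monomials gives mu = 8. Corank 2; j^3 = 3*x^3 is a perfect cube, so E-series; the 5-jet and mu = 8 give E_8.

8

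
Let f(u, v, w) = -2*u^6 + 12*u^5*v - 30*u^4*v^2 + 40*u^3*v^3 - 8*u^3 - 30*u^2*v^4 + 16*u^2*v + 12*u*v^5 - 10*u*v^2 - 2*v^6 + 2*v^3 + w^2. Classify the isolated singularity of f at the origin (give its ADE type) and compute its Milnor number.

Type D7, Milnor number mu = 7.

The Hessian of f at 0 has rank 1. Corank 2; j^3 = -2*(u - v)*(2*u - v)^2 has shape L^2 M (L != M), so D-series; mu = 7 gives D_7.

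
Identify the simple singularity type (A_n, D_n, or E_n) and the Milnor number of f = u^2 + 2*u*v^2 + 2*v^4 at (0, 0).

The Hessian of f at 0 is [[2, 0], [0, 0]] with rank 1, so corank 1. A Groebner basis of the Jacobian ideal J(f) in C{u,v} is {u^2, u*v, u + v^2}; counting standard monomials gives mu = 3. Corank 1: A-series; mu = 3 gives A_3.

Type A_{3}, Milnor number mu = 3.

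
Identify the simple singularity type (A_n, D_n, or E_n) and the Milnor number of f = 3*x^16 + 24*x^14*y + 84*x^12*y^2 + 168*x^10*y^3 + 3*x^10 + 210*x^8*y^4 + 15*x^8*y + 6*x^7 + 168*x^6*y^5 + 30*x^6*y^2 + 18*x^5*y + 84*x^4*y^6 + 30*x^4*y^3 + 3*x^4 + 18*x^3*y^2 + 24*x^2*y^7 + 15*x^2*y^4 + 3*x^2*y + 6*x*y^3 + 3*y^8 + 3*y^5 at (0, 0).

Type D9, Milnor number mu = 9.

The Hessian of f at 0 has rank 0. Corank 2; j^3 = 3*x^2*y has shape L^2 M (L != M), so D-series; mu = 9 gives D_9.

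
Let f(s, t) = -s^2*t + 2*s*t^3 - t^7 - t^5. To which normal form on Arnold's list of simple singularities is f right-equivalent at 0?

The Hessian of f at 0 has rank 0. Corank 2; j^3 = -s^2*t has shape L^2 M (L != M), so D-series; mu = 8 gives D_8.

D_{8}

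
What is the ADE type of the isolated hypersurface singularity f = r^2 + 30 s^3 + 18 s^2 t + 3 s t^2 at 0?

D4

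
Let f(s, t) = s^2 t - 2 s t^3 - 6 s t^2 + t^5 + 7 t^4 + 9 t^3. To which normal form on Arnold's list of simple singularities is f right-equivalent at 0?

D5

The Hessian of f at 0 has rank 0. Corank 2; j^3 = t*(s - 3*t)^2 has shape L^2 M (L != M), so D-series; mu = 5 gives D_5.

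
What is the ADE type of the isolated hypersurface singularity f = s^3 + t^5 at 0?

The Hessian of f at 0 is [[0, 0], [0, 0]] with rank 0, so corank 2. A Groebner basis of the Jacobian ideal J(f) in C{s,t} is {t^4, s^2}; counting standard monomials gives mu = 8. Corank 2; j^3 = s^3 is a perfect cube, so E-series; the 5-jet and mu = 8 give E_8.

E_{8}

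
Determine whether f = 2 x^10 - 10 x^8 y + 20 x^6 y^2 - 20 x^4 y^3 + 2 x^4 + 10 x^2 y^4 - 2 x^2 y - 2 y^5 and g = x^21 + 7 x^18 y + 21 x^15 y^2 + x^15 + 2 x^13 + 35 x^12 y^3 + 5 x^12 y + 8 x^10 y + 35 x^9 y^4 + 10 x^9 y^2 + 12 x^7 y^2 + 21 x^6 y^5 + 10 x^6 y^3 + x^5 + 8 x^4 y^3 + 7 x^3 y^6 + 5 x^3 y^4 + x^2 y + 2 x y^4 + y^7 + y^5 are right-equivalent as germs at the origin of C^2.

Yes.

The Hessian of f at 0 is [[0, 0], [0, 0]] with rank 0, so corank 2. A Groebner basis of the Jacobian ideal J(f) in C{x,y} is {x^2/5 + y^4, x^3, x*y}; counting standard monomials gives mu = 6. Corank 2; j^3 = -2*x^2*y has shape L^2 M (L != M), so D-series; mu = 6 gives D_6. The Hessian of g at 0 is [[0, 0], [0, 0]] with rank 0, so corank 2. A Groebner basis of the Jacobian ideal J(g) in C{x,y} is {x*y + y^4, x*y^2, x^2 - 5*x*y}; counting standard monomials gives mu = 6. Corank 2; j^3 = x^2*y has shape L^2 M (L != M), so D-series; mu = 6 gives D_6. Both have type D_6, hence right-equivalent.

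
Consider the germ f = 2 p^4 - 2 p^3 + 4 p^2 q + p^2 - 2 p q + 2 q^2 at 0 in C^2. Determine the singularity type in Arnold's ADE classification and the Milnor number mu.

Type A_{1}, Milnor number mu = 1.

The Hessian of f at 0 is [[2, -2], [-2, 4]] with rank 2, so corank 0. A Groebner basis of the Jacobian ideal J(f) in C{p,q} is {p, q}; counting standard monomials gives mu = 1. Corank 0: nondegenerate Morse point, so A_1.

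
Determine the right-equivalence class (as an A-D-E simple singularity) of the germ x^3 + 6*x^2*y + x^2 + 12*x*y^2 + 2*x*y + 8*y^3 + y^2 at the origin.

The Hessian of f at 0 is [[2, 2], [2, 2]] with rank 1, so corank 1. A Groebner basis of the Jacobian ideal J(f) in C{x,y} is {y^2, x + y}; counting standard monomials gives mu = 2. Corank 1: A-series; mu = 2 gives A_2.

A_2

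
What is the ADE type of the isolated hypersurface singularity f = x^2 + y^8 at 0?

A_{7}

The Hessian of f at 0 has rank 1. Corank 1: A-series; mu = 7 gives A_7.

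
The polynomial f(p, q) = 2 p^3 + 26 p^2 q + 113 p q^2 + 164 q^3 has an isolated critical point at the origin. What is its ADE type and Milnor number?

The Hessian of f at 0 is [[0, 0], [0, 0]] with rank 0, so corank 2. A Groebner basis of the Jacobian ideal J(f) in C{p,q} is {q^3, p^2 - 23*q^2/2, p*q + 7*q^2/2}; counting standard monomials gives mu = 4. Corank 2; j^3 = (p + 4*q)*(2*p^2 + 18*p*q + 41*q^2) splits into three distinct lines over C (the quadratic factor has nonzero discriminant), so D_4.

Type D_4, Milnor number mu = 4.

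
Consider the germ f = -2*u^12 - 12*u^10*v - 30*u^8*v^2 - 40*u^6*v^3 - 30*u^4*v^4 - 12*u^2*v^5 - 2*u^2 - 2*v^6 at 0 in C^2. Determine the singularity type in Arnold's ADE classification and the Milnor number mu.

The Hessian of f at 0 is [[-4, 0], [0, 0]] with rank 1, so corank 1. A Groebner basis of the Jacobian ideal J(f) in C{u,v} is {v^5, u}; counting standard monomials gives mu = 5. Corank 1: A-series; mu = 5 gives A_5.

Type A_{5}, Milnor number mu = 5.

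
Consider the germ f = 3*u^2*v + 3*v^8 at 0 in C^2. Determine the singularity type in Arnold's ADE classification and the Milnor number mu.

Type D_{9}, Milnor number mu = 9.

The Hessian of f at 0 is [[0, 0], [0, 0]] with rank 0, so corank 2. A Groebner basis of the Jacobian ideal J(f) in C{u,v} is {u^2/8 + v^7, u^3, u*v}; counting standard monomials gives mu = 9. Corank 2; j^3 = 3*u^2*v has shape L^2 M (L != M), so D-series; mu = 9 gives D_9.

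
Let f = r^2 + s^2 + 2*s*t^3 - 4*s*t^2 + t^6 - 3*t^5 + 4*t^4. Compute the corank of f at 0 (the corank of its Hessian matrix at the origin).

1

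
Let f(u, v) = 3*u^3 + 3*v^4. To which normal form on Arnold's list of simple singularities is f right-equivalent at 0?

E_{6}

The Hessian of f at 0 has rank 0. Corank 2; j^3 = 3*u^3 is a perfect cube, so E-series; the 4-jet and mu = 6 give E_6.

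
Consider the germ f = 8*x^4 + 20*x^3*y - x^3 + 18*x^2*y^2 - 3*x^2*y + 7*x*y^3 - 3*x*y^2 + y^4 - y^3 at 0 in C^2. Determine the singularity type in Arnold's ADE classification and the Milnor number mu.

Type E_{7}, Milnor number mu = 7.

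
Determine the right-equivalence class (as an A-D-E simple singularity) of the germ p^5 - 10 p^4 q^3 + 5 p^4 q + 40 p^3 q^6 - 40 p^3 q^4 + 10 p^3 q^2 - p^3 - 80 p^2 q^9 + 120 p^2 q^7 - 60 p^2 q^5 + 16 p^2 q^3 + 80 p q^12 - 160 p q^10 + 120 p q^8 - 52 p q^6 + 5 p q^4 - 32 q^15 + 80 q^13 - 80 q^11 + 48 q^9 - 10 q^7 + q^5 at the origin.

E8

The Hessian of f at 0 is [[0, 0], [0, 0]] with rank 0, so corank 2. A Groebner basis of the Jacobian ideal J(f) in C{p,q} is {-p^2/4 + p*q^3, p^2 + q^4, p^3, p^2*q}; counting standard monomials gives mu = 8. Corank 2; j^3 = -p^3 is a perfect cube, so E-series; the 5-jet and mu = 8 give E_8.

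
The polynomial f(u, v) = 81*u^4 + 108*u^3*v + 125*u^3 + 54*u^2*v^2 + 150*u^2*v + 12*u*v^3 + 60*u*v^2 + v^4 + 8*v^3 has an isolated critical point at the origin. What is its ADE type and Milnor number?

Type E6, Milnor number mu = 6.

The Hessian of f at 0 has rank 0. Corank 2; j^3 = (5*u + 2*v)^3 is a perfect cube, so E-series; the 4-jet and mu = 6 give E_6.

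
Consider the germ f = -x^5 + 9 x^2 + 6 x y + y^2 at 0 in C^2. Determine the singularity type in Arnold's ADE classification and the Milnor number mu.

The Hessian of f at 0 is [[18, 6], [6, 2]] with rank 1, so corank 1. A Groebner basis of the Jacobian ideal J(f) in C{x,y} is {y^4, x + y/3}; counting standard monomials gives mu = 4. Corank 1: A-series; mu = 4 gives A_4.

Type A_{4}, Milnor number mu = 4.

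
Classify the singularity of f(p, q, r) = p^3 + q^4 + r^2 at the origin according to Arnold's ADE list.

The Hessian of f at 0 has rank 1. Corank 2; j^3 = p^3 is a perfect cube, so E-series; the 4-jet and mu = 6 give E_6.

E6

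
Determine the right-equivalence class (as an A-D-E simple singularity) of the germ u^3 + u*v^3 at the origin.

E_{7}

The Hessian of f at 0 is [[0, 0], [0, 0]] with rank 0, so corank 2. A Groebner basis of the Jacobian ideal J(f) in C{u,v} is {u^3, u*v^2, 3*u^2 + v^3}; counting standard monomials gives mu = 7. Corank 2; j^3 = u^3 is a perfect cube, so E-series; the 4-jet and mu = 7 give E_7.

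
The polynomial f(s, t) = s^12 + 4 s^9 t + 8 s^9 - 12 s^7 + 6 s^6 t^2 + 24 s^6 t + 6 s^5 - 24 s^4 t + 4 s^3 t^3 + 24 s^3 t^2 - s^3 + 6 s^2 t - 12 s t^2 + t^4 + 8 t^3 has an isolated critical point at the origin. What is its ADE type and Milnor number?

The Hessian of f at 0 is [[0, 0], [0, 0]] with rank 0, so corank 2. A Groebner basis of the Jacobian ideal J(f) in C{s,t} is {t^3, s^2 - 4*s*t + 4*t^2}; counting standard monomials gives mu = 6. Corank 2; j^3 = -(s - 2*t)^3 is a perfect cube, so E-series; the 4-jet and mu = 6 give E_6.

Type E6, Milnor number mu = 6.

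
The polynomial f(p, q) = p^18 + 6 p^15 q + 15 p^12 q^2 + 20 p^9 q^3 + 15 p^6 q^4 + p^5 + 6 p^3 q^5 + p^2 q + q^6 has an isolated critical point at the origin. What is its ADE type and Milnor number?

The Hessian of f at 0 is [[0, 0], [0, 0]] with rank 0, so corank 2. A Groebner basis of the Jacobian ideal J(f) in C{p,q} is {p^2/6 + q^5, p^3, p*q}; counting standard monomials gives mu = 7. Corank 2; j^3 = p^2*q has shape L^2 M (L != M), so D-series; mu = 7 gives D_7.

Type D7, Milnor number mu = 7.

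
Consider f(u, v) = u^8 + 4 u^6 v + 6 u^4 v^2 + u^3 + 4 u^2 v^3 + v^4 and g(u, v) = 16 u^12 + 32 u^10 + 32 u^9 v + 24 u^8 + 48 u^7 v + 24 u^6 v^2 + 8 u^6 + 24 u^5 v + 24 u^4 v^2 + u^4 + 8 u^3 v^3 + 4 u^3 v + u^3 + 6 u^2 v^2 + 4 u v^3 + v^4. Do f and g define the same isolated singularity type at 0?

Yes.

The Hessian of f at 0 is [[0, 0], [0, 0]] with rank 0, so corank 2. A Groebner basis of the Jacobian ideal J(f) in C{u,v} is {v^3, u^2}; counting standard monomials gives mu = 6. Corank 2; j^3 = u^3 is a perfect cube, so E-series; the 4-jet and mu = 6 give E_6. The Hessian of g at 0 is [[0, 0], [0, 0]] with rank 0, so corank 2. A Groebner basis of the Jacobian ideal J(g) in C{u,v} is {v^4, u*v^2 + v^3/3, u^2}; counting standard monomials gives mu = 6. Corank 2; j^3 = u^3 is a perfect cube, so E-series; the 4-jet and mu = 6 give E_6. Both have type E_6, hence right-equivalent.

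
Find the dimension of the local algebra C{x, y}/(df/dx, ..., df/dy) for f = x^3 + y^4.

6

The Hessian of f at 0 is [[0, 0], [0, 0]] with rank 0, so corank 2. A Groebner basis of the Jacobian ideal J(f) in C{x,y} is {y^3, x^2}; counting standard monomials gives mu = 6. Corank 2; j^3 = x^3 is a perfect cube, so E-series; the 4-jet and mu = 6 give E_6.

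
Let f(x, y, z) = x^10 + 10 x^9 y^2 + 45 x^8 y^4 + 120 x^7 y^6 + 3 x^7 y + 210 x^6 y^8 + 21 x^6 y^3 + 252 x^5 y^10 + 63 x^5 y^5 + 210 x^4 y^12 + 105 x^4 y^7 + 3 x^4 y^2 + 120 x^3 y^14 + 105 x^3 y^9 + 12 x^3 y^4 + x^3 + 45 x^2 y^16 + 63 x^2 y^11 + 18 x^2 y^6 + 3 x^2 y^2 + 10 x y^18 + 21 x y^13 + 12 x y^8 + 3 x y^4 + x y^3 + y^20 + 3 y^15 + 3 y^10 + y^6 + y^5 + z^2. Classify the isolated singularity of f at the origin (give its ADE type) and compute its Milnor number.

The Hessian of f at 0 has rank 1. Corank 2; j^3 = x^3 is a perfect cube, so E-series; the 4-jet and mu = 7 give E_7.

Type E7, Milnor number mu = 7.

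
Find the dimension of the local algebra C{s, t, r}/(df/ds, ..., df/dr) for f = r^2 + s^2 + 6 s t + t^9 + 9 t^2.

8

The Hessian of f at 0 is [[2, 6, 0], [6, 18, 0], [0, 0, 2]] with rank 2, so corank 1. A Groebner basis of the Jacobian ideal J(f) in C{s,t,r} is {t^8, s + 3*t, r}; counting standard monomials gives mu = 8. Corank 1: A-series; mu = 8 gives A_8.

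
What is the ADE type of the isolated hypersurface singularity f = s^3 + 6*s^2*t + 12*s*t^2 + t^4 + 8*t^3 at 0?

E_6

The Hessian of f at 0 is [[0, 0], [0, 0]] with rank 0, so corank 2. A Groebner basis of the Jacobian ideal J(f) in C{s,t} is {t^3, s^2 + 4*s*t + 4*t^2}; counting standard monomials gives mu = 6. Corank 2; j^3 = (s + 2*t)^3 is a perfect cube, so E-series; the 4-jet and mu = 6 give E_6.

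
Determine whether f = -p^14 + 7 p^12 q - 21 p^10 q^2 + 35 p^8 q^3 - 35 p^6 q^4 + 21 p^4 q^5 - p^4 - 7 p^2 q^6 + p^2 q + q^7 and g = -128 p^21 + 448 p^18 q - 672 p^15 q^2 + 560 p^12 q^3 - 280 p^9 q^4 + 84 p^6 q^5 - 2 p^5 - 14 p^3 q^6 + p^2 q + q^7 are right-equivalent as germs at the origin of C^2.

Yes.

The Hessian of f at 0 is [[0, 0], [0, 0]] with rank 0, so corank 2. A Groebner basis of the Jacobian ideal J(f) in C{p,q} is {p^2/7 + q^6, p^3, p*q}; counting standard monomials gives mu = 8. Corank 2; j^3 = p^2*q has shape L^2 M (L != M), so D-series; mu = 8 gives D_8. The Hessian of g at 0 is [[0, 0], [0, 0]] with rank 0, so corank 2. A Groebner basis of the Jacobian ideal J(g) in C{p,q} is {p^2/7 + q^6, p^3, p*q}; counting standard monomials gives mu = 8. Corank 2; j^3 = p^2*q has shape L^2 M (L != M), so D-series; mu = 8 gives D_8. Both have type D_8, hence right-equivalent.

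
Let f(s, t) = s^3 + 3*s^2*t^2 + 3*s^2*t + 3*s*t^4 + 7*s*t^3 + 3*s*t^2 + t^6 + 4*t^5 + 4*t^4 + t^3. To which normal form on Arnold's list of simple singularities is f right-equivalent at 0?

E_7

The Hessian of f at 0 has rank 0. Corank 2; j^3 = (s + t)^3 is a perfect cube, so E-series; the 4-jet and mu = 7 give E_7.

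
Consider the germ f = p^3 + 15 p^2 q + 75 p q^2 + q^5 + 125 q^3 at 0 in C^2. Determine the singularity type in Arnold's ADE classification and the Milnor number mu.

Type E_8, Milnor number mu = 8.

The Hessian of f at 0 is [[0, 0], [0, 0]] with rank 0, so corank 2. A Groebner basis of the Jacobian ideal J(f) in C{p,q} is {q^4, p^2 + 10*p*q + 25*q^2}; counting standard monomials gives mu = 8. Corank 2; j^3 = (p + 5*q)^3 is a perfect cube, so E-series; the 5-jet and mu = 8 give E_8.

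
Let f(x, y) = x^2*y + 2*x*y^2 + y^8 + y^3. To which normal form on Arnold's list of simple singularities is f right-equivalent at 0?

D_9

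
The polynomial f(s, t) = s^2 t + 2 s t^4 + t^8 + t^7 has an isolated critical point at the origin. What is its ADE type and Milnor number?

The Hessian of f at 0 is [[0, 0], [0, 0]] with rank 0, so corank 2. A Groebner basis of the Jacobian ideal J(f) in C{s,t} is {s^2*t^2, 8*s^2*t + s^2 + s*t^3, s*t + t^4, s^3}; counting standard monomials gives mu = 9. Corank 2; j^3 = s^2*t has shape L^2 M (L != M), so D-series; mu = 9 gives D_9.

Type D9, Milnor number mu = 9.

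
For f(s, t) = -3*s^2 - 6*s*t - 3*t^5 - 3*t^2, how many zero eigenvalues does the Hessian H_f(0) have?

The Hessian at 0 is [[-6, -6], [-6, -6]] of rank 1; hence corank 1.

1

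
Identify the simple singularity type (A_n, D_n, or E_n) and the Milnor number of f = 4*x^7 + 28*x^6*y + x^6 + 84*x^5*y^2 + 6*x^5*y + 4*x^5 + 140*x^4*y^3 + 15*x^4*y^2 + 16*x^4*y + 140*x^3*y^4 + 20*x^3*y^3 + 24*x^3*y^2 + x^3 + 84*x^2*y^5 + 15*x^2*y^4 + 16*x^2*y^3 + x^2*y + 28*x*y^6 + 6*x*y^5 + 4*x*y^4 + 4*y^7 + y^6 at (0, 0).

Type D_7, Milnor number mu = 7.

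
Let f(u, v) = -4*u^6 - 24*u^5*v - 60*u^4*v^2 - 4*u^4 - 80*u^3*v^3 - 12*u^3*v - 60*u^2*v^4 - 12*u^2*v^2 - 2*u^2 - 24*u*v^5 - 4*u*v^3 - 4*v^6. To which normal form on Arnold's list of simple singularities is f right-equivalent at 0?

The Hessian of f at 0 has rank 1. Corank 1: A-series; mu = 5 gives A_5.

A5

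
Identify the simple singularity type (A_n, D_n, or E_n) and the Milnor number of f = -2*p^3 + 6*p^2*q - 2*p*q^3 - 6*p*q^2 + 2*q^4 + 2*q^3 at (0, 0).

Type E7, Milnor number mu = 7.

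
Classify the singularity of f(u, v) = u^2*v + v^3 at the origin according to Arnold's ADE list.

The Hessian of f at 0 has rank 0. Corank 2; j^3 = v*(u^2 + v^2) splits into three distinct lines over C (the quadratic factor has nonzero discriminant), so D_4.

D_4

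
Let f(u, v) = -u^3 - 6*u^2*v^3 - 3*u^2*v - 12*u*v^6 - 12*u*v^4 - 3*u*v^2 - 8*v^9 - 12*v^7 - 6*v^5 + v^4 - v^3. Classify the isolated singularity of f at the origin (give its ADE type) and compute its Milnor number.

Type E6, Milnor number mu = 6.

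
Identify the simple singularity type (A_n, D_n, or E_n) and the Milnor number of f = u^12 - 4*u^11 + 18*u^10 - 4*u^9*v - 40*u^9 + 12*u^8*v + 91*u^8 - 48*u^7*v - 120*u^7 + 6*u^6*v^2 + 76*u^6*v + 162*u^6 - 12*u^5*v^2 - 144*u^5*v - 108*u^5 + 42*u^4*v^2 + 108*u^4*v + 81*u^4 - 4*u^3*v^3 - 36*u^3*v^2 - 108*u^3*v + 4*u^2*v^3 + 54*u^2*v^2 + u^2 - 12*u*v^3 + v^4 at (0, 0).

Type A3, Milnor number mu = 3.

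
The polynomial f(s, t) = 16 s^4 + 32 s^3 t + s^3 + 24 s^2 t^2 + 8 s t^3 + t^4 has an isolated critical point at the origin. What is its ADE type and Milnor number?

Type E6, Milnor number mu = 6.

The Hessian of f at 0 has rank 0. Corank 2; j^3 = s^3 is a perfect cube, so E-series; the 4-jet and mu = 6 give E_6.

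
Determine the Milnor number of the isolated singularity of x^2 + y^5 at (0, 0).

4

The Hessian of f at 0 has rank 1. Corank 1: A-series; mu = 4 gives A_4.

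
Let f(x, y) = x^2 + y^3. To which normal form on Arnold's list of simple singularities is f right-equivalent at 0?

The Hessian of f at 0 is [[2, 0], [0, 0]] with rank 1, so corank 1. A Groebner basis of the Jacobian ideal J(f) in C{x,y} is {y^2, x}; counting standard monomials gives mu = 2. Corank 1: A-series; mu = 2 gives A_2.

A_{2}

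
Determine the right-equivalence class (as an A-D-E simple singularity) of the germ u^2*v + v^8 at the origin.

The Hessian of f at 0 has rank 0. Corank 2; j^3 = u^2*v has shape L^2 M (L != M), so D-series; mu = 9 gives D_9.

D9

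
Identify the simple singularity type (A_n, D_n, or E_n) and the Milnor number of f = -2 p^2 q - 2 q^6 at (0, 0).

Type D7, Milnor number mu = 7.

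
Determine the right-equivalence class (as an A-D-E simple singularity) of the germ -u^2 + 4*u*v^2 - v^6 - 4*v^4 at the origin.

A_{5}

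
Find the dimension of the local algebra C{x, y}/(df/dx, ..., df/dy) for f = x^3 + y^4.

6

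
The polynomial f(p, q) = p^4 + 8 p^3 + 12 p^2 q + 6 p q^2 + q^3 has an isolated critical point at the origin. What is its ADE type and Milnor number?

The Hessian of f at 0 has rank 0. Corank 2; j^3 = (2*p + q)^3 is a perfect cube, so E-series; the 4-jet and mu = 6 give E_6.

Type E_6, Milnor number mu = 6.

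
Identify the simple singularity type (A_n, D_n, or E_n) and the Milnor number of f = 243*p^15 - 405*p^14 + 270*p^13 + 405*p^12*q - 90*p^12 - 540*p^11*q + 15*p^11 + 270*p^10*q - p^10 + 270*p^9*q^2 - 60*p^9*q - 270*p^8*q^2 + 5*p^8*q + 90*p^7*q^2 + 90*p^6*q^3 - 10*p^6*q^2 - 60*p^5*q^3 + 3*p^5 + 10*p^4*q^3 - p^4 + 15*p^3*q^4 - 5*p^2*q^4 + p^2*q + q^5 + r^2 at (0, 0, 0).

Type D_6, Milnor number mu = 6.

The Hessian of f at 0 is [[0, 0, 0], [0, 0, 0], [0, 0, 2]] with rank 1, so corank 2. A Groebner basis of the Jacobian ideal J(f) in C{p,q,r} is {p^2/5 + q^4, p^3, p*q, r}; counting standard monomials gives mu = 6. Corank 2; j^3 = p^2*q has shape L^2 M (L != M), so D-series; mu = 6 gives D_6.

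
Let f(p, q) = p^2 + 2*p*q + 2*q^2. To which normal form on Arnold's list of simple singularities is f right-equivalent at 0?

The Hessian of f at 0 is [[2, 2], [2, 4]] with rank 2, so corank 0. A Groebner basis of the Jacobian ideal J(f) in C{p,q} is {p, q}; counting standard monomials gives mu = 1. Corank 0: nondegenerate Morse point, so A_1.

A1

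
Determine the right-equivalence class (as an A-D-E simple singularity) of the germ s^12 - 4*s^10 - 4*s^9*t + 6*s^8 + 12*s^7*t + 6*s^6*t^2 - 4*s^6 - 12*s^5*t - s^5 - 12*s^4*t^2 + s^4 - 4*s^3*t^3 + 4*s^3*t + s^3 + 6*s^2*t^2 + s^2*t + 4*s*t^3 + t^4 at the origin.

D_{5}

The Hessian of f at 0 is [[0, 0], [0, 0]] with rank 0, so corank 2. A Groebner basis of the Jacobian ideal J(f) in C{s,t} is {s*t^2, -s*t/4 + t^3, s^2 + s*t}; counting standard monomials gives mu = 5. Corank 2; j^3 = s^2*(s + t) has shape L^2 M (L != M), so D-series; mu = 5 gives D_5.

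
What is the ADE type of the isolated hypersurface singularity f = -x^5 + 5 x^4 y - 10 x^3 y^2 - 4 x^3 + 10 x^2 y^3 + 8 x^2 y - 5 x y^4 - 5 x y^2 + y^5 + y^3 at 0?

D_6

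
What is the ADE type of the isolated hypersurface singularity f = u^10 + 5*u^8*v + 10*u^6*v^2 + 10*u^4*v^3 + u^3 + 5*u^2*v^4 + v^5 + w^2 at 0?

The Hessian of f at 0 has rank 1. Corank 2; j^3 = u^3 is a perfect cube, so E-series; the 5-jet and mu = 8 give E_8.

E_{8}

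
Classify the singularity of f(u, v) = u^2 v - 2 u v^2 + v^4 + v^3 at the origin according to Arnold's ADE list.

D_5

The Hessian of f at 0 has rank 0. Corank 2; j^3 = v*(u - v)^2 has shape L^2 M (L != M), so D-series; mu = 5 gives D_5.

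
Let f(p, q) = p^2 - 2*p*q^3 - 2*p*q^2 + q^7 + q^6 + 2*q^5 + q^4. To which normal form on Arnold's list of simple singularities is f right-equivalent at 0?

The Hessian of f at 0 has rank 1. Corank 1: A-series; mu = 6 gives A_6.

A_{6}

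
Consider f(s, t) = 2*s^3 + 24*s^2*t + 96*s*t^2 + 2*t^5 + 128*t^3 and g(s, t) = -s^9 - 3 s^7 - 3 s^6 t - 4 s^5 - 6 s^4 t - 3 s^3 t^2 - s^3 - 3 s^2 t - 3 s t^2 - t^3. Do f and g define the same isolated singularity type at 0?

Yes.

The Hessian of f at 0 has rank 0. Corank 2; j^3 = 2*(s + 4*t)^3 is a perfect cube, so E-series; the 5-jet and mu = 8 give E_8. The Hessian of g at 0 has rank 0. Corank 2; j^3 = -(s + t)^3 is a perfect cube, so E-series; the 5-jet and mu = 8 give E_8. Both have type E_8, hence right-equivalent.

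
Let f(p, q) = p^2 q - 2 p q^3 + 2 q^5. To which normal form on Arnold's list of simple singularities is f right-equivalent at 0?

D6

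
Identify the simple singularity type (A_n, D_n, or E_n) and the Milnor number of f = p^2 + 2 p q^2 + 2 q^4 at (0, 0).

Type A3, Milnor number mu = 3.

The Hessian of f at 0 has rank 1. Corank 1: A-series; mu = 3 gives A_3.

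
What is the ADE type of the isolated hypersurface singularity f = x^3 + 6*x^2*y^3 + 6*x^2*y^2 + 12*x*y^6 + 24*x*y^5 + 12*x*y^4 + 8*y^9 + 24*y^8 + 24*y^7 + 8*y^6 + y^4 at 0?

E_6

The Hessian of f at 0 has rank 0. Corank 2; j^3 = x^3 is a perfect cube, so E-series; the 4-jet and mu = 6 give E_6.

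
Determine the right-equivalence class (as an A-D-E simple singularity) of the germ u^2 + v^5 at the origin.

A_4

The Hessian of f at 0 is [[2, 0], [0, 0]] with rank 1, so corank 1. A Groebner basis of the Jacobian ideal J(f) in C{u,v} is {v^4, u}; counting standard monomials gives mu = 4. Corank 1: A-series; mu = 4 gives A_4.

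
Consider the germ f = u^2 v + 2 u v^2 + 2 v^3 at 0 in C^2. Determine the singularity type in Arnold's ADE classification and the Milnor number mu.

Type D_4, Milnor number mu = 4.

The Hessian of f at 0 is [[0, 0], [0, 0]] with rank 0, so corank 2. A Groebner basis of the Jacobian ideal J(f) in C{u,v} is {v^3, u^2 + 2*v^2, u*v + v^2}; counting standard monomials gives mu = 4. Corank 2; j^3 = v*(u^2 + 2*u*v + 2*v^2) splits into three distinct lines over C (the quadratic factor has nonzero discriminant), so D_4.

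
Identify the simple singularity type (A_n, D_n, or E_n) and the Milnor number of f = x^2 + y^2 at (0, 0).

Type A_{1}, Milnor number mu = 1.

The Hessian of f at 0 has rank 2. Corank 0: nondegenerate Morse point, so A_1.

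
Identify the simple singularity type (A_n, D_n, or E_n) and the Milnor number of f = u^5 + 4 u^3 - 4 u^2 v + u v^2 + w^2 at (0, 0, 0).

Type D6, Milnor number mu = 6.

The Hessian of f at 0 has rank 1. Corank 2; j^3 = u*(2*u - v)^2 has shape L^2 M (L != M), so D-series; mu = 6 gives D_6.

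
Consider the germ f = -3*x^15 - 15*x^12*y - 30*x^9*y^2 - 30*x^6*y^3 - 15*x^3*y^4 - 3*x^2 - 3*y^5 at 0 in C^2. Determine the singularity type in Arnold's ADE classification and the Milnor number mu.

The Hessian of f at 0 has rank 1. Corank 1: A-series; mu = 4 gives A_4.

Type A_{4}, Milnor number mu = 4.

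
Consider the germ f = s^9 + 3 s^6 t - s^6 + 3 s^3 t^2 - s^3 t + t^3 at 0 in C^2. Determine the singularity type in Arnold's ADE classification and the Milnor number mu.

The Hessian of f at 0 has rank 0. Corank 2; j^3 = t^3 is a perfect cube, so E-series; the 4-jet and mu = 7 give E_7.

Type E_{7}, Milnor number mu = 7.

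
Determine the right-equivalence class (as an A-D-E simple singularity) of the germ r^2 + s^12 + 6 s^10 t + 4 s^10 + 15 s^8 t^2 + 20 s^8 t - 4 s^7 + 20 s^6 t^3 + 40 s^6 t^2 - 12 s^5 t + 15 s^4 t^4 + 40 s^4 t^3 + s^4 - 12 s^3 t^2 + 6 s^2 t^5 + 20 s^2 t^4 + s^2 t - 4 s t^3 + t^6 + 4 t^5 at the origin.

The Hessian of f at 0 is [[0, 0, 0], [0, 0, 0], [0, 0, 2]] with rank 1, so corank 2. A Groebner basis of the Jacobian ideal J(f) in C{s,t,r} is {s^3, s^2*t + 2*s^2/3 - 4*s*t^2/3, -s*t/2 + t^3, r}; counting standard monomials gives mu = 7. Corank 2; j^3 = s^2*t has shape L^2 M (L != M), so D-series; mu = 7 gives D_7.

D7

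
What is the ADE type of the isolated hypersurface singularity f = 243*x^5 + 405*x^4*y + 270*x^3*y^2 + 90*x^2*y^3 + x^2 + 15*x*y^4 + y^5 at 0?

A_4

The Hessian of f at 0 has rank 1. Corank 1: A-series; mu = 4 gives A_4.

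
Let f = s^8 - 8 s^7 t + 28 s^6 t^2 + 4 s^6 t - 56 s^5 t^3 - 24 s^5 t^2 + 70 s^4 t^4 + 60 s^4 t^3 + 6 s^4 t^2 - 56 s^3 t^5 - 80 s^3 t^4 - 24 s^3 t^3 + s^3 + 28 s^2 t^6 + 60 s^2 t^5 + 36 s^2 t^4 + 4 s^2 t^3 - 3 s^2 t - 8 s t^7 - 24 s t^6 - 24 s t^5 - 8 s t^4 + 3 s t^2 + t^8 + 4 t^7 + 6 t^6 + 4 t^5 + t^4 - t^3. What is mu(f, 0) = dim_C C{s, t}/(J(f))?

The Hessian of f at 0 has rank 0. Corank 2; j^3 = (s - t)^3 is a perfect cube, so E-series; the 4-jet and mu = 6 give E_6.

6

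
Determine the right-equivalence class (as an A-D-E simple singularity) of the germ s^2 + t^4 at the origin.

A_3

The Hessian of f at 0 has rank 1. Corank 1: A-series; mu = 3 gives A_3.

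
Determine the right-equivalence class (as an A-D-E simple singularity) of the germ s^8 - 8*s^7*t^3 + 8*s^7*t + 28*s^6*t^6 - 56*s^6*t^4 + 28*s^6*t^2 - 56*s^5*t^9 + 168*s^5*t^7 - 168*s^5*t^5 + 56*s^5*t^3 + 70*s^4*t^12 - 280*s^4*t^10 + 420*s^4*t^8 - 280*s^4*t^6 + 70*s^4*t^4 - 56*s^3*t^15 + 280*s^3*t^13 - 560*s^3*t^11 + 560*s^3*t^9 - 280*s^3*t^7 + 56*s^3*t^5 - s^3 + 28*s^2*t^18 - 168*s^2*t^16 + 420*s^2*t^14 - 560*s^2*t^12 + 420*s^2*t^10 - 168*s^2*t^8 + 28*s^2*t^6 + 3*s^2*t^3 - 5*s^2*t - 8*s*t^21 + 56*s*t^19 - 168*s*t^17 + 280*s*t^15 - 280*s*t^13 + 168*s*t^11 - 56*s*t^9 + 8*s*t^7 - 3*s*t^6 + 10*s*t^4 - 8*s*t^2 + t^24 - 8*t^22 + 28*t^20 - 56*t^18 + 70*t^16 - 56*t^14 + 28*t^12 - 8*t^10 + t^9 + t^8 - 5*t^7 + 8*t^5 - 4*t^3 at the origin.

D_{9}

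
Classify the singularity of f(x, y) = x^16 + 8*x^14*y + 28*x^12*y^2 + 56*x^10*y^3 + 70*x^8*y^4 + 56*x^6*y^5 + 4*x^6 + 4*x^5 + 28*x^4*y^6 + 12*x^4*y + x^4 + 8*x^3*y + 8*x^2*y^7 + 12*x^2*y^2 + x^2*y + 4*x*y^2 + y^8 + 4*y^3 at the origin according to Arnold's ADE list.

D_9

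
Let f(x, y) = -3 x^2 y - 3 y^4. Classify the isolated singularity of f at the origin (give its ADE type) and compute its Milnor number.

The Hessian of f at 0 is [[0, 0], [0, 0]] with rank 0, so corank 2. A Groebner basis of the Jacobian ideal J(f) in C{x,y} is {x^3, x^2/4 + y^3, x*y}; counting standard monomials gives mu = 5. Corank 2; j^3 = -3*x^2*y has shape L^2 M (L != M), so D-series; mu = 5 gives D_5.

Type D5, Milnor number mu = 5.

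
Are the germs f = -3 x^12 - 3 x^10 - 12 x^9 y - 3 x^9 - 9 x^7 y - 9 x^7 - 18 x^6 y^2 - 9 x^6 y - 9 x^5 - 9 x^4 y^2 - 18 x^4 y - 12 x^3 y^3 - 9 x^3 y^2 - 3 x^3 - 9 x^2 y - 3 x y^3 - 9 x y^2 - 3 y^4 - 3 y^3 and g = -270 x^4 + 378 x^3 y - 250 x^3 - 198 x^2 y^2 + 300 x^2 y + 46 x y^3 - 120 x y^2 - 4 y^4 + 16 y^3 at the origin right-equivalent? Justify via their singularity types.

The Hessian of f at 0 is [[0, 0], [0, 0]] with rank 0, so corank 2. A Groebner basis of the Jacobian ideal J(f) in C{x,y} is {x^3 + 3*x^2*y + 6*x^2 + 12*x*y + 6*y^2, -3*x^2 + x*y^2 - 6*x*y - 3*y^2, 3*x^2 + 6*x*y + y^3 + 3*y^2}; counting standard monomials gives mu = 7. Corank 2; j^3 = -3*(x + y)^3 is a perfect cube, so E-series; the 4-jet and mu = 7 give E_7. The Hessian of g at 0 is [[0, 0], [0, 0]] with rank 0, so corank 2. A Groebner basis of the Jacobian ideal J(g) in C{x,y} is {390625*x^2/3 - 312500*x*y/3 + y^4 + 125*y^3/9 + 62500*y^2/3, x^3 + 550*x^2/3 - 440*x*y/3 - 2*y^3/45 + 88*y^2/3, x^2*y + 2875*x^2/9 - 2300*x*y/9 - 17*y^3/135 + 460*y^2/9, 1250*x^2/3 + x*y^2 - 1000*x*y/3 - 16*y^3/45 + 200*y^2/3}; counting standard monomials gives mu = 7. Corank 2; j^3 = -2*(5*x - 2*y)^3 is a perfect cube, so E-series; the 4-jet and mu = 7 give E_7. Both have type E_7, hence right-equivalent.

Yes.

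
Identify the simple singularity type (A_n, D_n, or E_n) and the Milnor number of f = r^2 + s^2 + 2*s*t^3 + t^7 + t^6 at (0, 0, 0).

Type A6, Milnor number mu = 6.

The Hessian of f at 0 has rank 2. Corank 1: A-series; mu = 6 gives A_6.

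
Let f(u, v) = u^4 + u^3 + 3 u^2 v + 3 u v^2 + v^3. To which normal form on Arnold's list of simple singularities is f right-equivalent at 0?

E_6

The Hessian of f at 0 has rank 0. Corank 2; j^3 = (u + v)^3 is a perfect cube, so E-series; the 4-jet and mu = 6 give E_6.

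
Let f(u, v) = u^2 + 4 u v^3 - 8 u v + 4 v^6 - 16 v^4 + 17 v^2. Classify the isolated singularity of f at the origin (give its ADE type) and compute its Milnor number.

Type A_1, Milnor number mu = 1.

The Hessian of f at 0 has rank 2. Corank 0: nondegenerate Morse point, so A_1.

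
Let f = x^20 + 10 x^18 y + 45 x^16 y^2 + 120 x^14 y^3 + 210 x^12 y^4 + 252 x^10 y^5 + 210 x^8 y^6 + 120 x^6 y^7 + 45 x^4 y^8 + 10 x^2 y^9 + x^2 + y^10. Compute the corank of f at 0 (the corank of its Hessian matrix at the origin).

Hessian at 0 has rank 1.

1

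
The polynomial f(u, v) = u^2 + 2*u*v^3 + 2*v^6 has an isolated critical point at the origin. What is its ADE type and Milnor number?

Type A_{5}, Milnor number mu = 5.

The Hessian of f at 0 has rank 1. Corank 1: A-series; mu = 5 gives A_5.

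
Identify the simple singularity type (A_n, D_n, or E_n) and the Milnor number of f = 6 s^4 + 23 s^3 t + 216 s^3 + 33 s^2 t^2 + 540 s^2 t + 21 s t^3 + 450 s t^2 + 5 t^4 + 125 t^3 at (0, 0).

Type E_{7}, Milnor number mu = 7.

The Hessian of f at 0 is [[0, 0], [0, 0]] with rank 0, so corank 2. A Groebner basis of the Jacobian ideal J(f) in C{s,t} is {5038848*s^2 + 8398080*s*t + t^4 + 216*t^3 + 3499200*t^2, s^3 + 5940*s^2 + 9900*s*t + 5*t^3/6 + 4125*t^2, s^2*t - 4536*s^2 - 7560*s*t - 8*t^3/9 - 3150*t^2, 2592*s^2 + s*t^2 + 4320*s*t + 17*t^3/18 + 1800*t^2}; counting standard monomials gives mu = 7. Corank 2; j^3 = (6*s + 5*t)^3 is a perfect cube, so E-series; the 4-jet and mu = 7 give E_7.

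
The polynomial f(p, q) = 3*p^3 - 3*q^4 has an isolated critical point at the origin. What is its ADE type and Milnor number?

Type E6, Milnor number mu = 6.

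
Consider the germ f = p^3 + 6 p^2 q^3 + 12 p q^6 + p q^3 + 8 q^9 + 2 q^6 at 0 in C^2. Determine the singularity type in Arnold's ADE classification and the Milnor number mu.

Type E_{7}, Milnor number mu = 7.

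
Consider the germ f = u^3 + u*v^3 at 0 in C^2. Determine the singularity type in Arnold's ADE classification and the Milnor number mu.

Type E_{7}, Milnor number mu = 7.

The Hessian of f at 0 has rank 0. Corank 2; j^3 = u^3 is a perfect cube, so E-series; the 4-jet and mu = 7 give E_7.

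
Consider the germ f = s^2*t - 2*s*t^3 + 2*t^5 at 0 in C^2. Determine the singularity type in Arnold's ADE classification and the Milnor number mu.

The Hessian of f at 0 has rank 0. Corank 2; j^3 = s^2*t has shape L^2 M (L != M), so D-series; mu = 6 gives D_6.

Type D6, Milnor number mu = 6.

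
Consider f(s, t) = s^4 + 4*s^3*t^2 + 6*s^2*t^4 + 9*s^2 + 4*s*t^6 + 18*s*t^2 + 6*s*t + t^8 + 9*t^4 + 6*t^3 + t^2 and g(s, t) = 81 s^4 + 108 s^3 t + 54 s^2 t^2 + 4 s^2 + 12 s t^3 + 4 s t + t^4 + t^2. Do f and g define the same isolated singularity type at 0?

The Hessian of f at 0 has rank 1. Corank 1: A-series; mu = 3 gives A_3. The Hessian of g at 0 has rank 1. Corank 1: A-series; mu = 3 gives A_3. Both have type A_3, hence right-equivalent.

Yes.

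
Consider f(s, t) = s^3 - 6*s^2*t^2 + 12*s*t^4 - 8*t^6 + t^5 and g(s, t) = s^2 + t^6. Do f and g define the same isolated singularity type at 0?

No.

The Hessian of f at 0 has rank 0. Corank 2; j^3 = s^3 is a perfect cube, so E-series; the 5-jet and mu = 8 give E_8. The Hessian of g at 0 has rank 1. Corank 1: A-series; mu = 5 gives A_5. f is E_8 but g is A_5, hence not right-equivalent.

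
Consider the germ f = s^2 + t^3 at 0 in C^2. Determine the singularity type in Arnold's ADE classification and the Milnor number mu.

Type A_2, Milnor number mu = 2.

The Hessian of f at 0 is [[2, 0], [0, 0]] with rank 1, so corank 1. A Groebner basis of the Jacobian ideal J(f) in C{s,t} is {t^2, s}; counting standard monomials gives mu = 2. Corank 1: A-series; mu = 2 gives A_2.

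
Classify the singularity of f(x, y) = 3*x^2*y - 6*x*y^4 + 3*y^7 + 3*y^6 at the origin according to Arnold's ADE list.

D_{7}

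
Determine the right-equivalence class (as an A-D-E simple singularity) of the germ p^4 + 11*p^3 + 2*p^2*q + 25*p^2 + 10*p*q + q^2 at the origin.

The Hessian of f at 0 has rank 1. Corank 1: A-series; mu = 2 gives A_2.

A_{2}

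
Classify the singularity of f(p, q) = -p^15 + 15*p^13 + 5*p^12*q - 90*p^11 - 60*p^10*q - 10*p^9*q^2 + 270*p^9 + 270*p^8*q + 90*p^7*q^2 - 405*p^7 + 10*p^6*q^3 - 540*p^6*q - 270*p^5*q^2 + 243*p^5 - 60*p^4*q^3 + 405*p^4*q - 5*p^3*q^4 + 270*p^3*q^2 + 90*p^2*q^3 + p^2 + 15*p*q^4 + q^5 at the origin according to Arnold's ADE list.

The Hessian of f at 0 is [[2, 0], [0, 0]] with rank 1, so corank 1. A Groebner basis of the Jacobian ideal J(f) in C{p,q} is {q^4, p}; counting standard monomials gives mu = 4. Corank 1: A-series; mu = 4 gives A_4.

A4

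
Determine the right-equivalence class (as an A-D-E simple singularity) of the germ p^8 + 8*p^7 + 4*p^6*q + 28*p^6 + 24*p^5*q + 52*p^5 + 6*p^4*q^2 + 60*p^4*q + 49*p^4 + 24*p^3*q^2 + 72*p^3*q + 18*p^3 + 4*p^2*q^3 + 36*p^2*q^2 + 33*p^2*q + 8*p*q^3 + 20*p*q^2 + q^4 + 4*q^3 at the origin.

D5

The Hessian of f at 0 is [[0, 0], [0, 0]] with rank 0, so corank 2. A Groebner basis of the Jacobian ideal J(f) in C{p,q} is {p*q^2 - 27*p*q/8 - 9*q^2/4, 81*p*q/16 + q^3 + 27*q^2/8, p^2 + 17*p*q/12 + q^2/2}; counting standard monomials gives mu = 5. Corank 2; j^3 = (2*p + q)*(3*p + 2*q)^2 has shape L^2 M (L != M), so D-series; mu = 5 gives D_5.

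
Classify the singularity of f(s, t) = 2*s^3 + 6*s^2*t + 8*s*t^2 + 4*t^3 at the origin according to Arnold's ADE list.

D_4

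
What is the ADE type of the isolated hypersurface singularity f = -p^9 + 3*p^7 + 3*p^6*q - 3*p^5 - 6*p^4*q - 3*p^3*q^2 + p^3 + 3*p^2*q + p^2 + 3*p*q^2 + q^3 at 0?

The Hessian of f at 0 has rank 1. Corank 1: A-series; mu = 2 gives A_2.

A_{2}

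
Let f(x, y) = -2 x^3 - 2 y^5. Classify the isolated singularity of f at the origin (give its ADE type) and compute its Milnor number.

The Hessian of f at 0 has rank 0. Corank 2; j^3 = -2*x^3 is a perfect cube, so E-series; the 5-jet and mu = 8 give E_8.

Type E8, Milnor number mu = 8.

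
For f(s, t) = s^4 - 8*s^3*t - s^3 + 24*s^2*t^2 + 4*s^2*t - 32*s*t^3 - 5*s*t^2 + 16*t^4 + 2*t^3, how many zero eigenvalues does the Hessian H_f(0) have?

Hessian at 0 has rank 0.

2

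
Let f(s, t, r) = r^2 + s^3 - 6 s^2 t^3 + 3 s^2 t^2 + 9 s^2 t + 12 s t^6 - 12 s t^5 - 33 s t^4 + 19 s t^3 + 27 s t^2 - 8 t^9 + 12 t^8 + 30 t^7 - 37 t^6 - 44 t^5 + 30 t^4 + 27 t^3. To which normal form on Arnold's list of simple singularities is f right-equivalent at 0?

The Hessian of f at 0 is [[0, 0, 0], [0, 0, 0], [0, 0, 2]] with rank 1, so corank 2. A Groebner basis of the Jacobian ideal J(f) in C{s,t,r} is {-s^2 - 6*s*t + t^4 - t^3/3 - 9*t^2, s^3 + 24*s^2 + 144*s*t + 35*t^3 + 216*t^2, s^2*t - 17*s^2/3 - 34*s*t - 98*t^3/9 - 51*t^2, s^2 + s*t^2 + 6*s*t + 10*t^3/3 + 9*t^2, r}; counting standard monomials gives mu = 7. Corank 2; j^3 = (s + 3*t)^3 is a perfect cube, so E-series; the 4-jet and mu = 7 give E_7.

E7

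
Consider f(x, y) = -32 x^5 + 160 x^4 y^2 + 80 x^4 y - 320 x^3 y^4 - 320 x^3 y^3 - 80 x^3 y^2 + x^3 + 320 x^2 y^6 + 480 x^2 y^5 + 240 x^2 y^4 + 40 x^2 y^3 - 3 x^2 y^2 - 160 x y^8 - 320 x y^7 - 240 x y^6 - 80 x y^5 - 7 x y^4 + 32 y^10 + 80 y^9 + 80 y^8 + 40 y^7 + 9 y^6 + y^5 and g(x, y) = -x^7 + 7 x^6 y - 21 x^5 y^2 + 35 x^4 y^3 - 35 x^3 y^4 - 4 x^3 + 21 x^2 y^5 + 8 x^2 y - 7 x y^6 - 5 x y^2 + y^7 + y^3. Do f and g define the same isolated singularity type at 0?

The Hessian of f at 0 has rank 0. Corank 2; j^3 = x^3 is a perfect cube, so E-series; the 5-jet and mu = 8 give E_8. The Hessian of g at 0 has rank 0. Corank 2; j^3 = -(x - y)*(2*x - y)^2 has shape L^2 M (L != M), so D-series; mu = 8 gives D_8. f is E_8 but g is D_8, hence not right-equivalent.

No.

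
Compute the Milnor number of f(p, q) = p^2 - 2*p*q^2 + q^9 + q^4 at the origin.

8

The Hessian of f at 0 is [[2, 0], [0, 0]] with rank 1, so corank 1. A Groebner basis of the Jacobian ideal J(f) in C{p,q} is {p^4, -p + q^2}; counting standard monomials gives mu = 8. Corank 1: A-series; mu = 8 gives A_8.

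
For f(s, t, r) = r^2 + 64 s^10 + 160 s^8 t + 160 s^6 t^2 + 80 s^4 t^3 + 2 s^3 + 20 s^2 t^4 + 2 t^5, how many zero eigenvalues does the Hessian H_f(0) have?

2

Hessian at 0 has rank 1.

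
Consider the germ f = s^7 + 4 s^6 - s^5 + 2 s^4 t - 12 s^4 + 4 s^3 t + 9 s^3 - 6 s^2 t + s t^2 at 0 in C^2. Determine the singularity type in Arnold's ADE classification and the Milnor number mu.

Type D_{6}, Milnor number mu = 6.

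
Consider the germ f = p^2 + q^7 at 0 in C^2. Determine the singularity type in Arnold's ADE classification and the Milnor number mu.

The Hessian of f at 0 has rank 1. Corank 1: A-series; mu = 6 gives A_6.

Type A_6, Milnor number mu = 6.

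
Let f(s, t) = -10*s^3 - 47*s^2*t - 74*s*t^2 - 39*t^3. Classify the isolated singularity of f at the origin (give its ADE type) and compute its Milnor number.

Type D_{4}, Milnor number mu = 4.

The Hessian of f at 0 has rank 0. Corank 2; j^3 = -(2*s + 3*t)*(5*s^2 + 16*s*t + 13*t^2) splits into three distinct lines over C (the quadratic factor has nonzero discriminant), so D_4.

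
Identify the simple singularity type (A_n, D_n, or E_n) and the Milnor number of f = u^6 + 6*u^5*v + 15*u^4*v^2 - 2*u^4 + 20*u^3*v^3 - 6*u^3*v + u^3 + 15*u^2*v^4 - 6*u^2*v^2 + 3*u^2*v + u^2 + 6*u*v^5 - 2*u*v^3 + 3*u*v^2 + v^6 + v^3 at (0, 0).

Type A_2, Milnor number mu = 2.

The Hessian of f at 0 has rank 1. Corank 1: A-series; mu = 2 gives A_2.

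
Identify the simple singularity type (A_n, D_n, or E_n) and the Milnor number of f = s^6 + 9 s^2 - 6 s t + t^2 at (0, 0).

The Hessian of f at 0 has rank 1. Corank 1: A-series; mu = 5 gives A_5.

Type A_{5}, Milnor number mu = 5.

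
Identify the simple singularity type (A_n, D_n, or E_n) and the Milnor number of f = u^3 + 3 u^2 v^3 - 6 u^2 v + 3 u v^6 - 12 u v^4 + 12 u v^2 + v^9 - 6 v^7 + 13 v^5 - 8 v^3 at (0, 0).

The Hessian of f at 0 has rank 0. Corank 2; j^3 = (u - 2*v)^3 is a perfect cube, so E-series; the 5-jet and mu = 8 give E_8.

Type E_8, Milnor number mu = 8.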